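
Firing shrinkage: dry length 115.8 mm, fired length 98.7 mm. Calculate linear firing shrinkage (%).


FS = (115.8 - 98.7) / 115.8 * 100 = 14.77%

14.77


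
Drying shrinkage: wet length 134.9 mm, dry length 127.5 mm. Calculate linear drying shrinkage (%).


DS = (134.9 - 127.5) / 134.9 * 100 = 5.49%

5.49


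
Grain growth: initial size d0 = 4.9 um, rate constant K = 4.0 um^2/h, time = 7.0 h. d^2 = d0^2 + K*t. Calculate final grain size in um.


d^2 = 4.9^2 + 4.0*7.0 = 52.01
d = sqrt(52.01) = 7.21 um

7.21


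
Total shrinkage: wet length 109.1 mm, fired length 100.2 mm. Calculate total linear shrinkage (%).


TS = (109.1 - 100.2) / 109.1 * 100 = 8.16%

8.16


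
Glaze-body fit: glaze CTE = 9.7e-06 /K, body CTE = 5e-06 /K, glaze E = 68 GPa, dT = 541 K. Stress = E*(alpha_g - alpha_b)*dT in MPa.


Stress = 68*1000*(9.7e-06 - 5e-06)*541 = 172.9 MPa

172.9


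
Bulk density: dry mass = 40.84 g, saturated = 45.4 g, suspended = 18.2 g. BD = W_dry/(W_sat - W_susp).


BD = 40.84 / (45.4 - 18.2) = 40.84 / 27.2 = 1.501 g/cm^3

1.501


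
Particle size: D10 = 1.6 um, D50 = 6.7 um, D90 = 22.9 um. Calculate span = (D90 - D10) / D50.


Span = (22.9 - 1.6) / 6.7 = 21.3 / 6.7 = 3.179

3.179


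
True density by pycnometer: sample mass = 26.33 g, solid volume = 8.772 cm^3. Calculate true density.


TD = 26.33 / 8.772 = 3.002 g/cm^3

3.002


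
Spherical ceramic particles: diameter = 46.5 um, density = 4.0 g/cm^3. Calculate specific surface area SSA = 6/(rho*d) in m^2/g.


SSA = 6 / (4.0 * 46.5) = 0.032 m^2/g

0.032


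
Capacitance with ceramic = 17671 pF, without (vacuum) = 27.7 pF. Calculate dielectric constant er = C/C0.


er = 17671 / 27.7 = 637.94

637.94


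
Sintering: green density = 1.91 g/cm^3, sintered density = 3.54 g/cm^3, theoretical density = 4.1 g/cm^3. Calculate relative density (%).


Relative = 3.54 / 4.1 * 100 = 86.3%

86.3


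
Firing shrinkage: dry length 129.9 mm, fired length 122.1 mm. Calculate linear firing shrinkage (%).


FS = (129.9 - 122.1) / 129.9 * 100 = 6.0%

6.0


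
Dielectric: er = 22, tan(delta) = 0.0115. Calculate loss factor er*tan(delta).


Loss = 22 * 0.0115 = 0.253

0.253


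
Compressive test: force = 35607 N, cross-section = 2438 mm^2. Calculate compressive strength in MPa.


CS = 35607 / 2438 = 14.6 MPa

14.6


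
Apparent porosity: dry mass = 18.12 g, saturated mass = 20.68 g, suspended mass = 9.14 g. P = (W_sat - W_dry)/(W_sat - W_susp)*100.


P = (20.68 - 18.12) / (20.68 - 9.14) * 100 = 2.56 / 11.54 * 100 = 22.2%

22.2


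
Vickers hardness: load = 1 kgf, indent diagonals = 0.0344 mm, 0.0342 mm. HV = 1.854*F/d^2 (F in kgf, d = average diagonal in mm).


d_avg = (0.0344+0.0342)/2 = 0.0343 mm
HV = 1.854*1/0.0343^2 = 1576

1576


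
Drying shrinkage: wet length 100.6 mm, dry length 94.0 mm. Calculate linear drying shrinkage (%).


DS = (100.6 - 94.0) / 100.6 * 100 = 6.56%

6.56


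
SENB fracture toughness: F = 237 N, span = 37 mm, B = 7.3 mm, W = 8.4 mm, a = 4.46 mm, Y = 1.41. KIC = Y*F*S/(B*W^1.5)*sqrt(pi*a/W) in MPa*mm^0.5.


KIC = 1.41*237*37/(7.3*8.4^1.5)*sqrt(pi*4.46/8.4) = 89.85

89.85


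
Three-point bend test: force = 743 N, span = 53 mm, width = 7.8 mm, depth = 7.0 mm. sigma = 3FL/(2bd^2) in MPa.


sigma = 3*743*53/(2*7.8*7.0^2) = 154.5 MPa

154.5


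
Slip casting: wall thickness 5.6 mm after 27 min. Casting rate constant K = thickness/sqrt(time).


K = 5.6 / sqrt(27) = 5.6 / 5.1962 = 1.078 mm/min^0.5

1.078


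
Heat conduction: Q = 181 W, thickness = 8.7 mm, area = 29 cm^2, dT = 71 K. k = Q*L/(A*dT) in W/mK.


k = 181*8.7/1000/(29/10000*71) = 7.65 W/mK

7.65


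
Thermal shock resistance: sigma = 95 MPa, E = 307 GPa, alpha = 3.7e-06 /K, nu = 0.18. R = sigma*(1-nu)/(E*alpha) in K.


R = 95*(1-0.18)/(307*1000*3.7e-06) = 69 K

69


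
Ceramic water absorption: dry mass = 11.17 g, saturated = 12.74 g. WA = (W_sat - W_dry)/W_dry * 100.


WA = (12.74 - 11.17) / 11.17 * 100 = 14.06%

14.06


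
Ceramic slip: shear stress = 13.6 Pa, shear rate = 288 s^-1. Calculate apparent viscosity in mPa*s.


eta = tau/gamma * 1000 = 13.6/288 * 1000 = 47.2 mPa*s

47.2


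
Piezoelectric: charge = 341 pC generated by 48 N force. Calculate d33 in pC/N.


d33 = 341 / 48 = 7.1 pC/N

7.1


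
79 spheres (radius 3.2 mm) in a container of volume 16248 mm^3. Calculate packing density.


V_sphere = 4/3*pi*3.2^3 = 137.2583 mm^3
Total V = 79*137.2583 = 10843.4057 mm^3
PD = 10843.4057 / 16248 = 0.667

0.667


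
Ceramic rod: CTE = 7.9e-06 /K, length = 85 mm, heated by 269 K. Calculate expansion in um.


dL = 7.9e-06 * 85 * 269 * 1000 = 180.634 um

180.634


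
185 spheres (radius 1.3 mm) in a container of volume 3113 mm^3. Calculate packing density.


V_sphere = 4/3*pi*1.3^3 = 9.2028 mm^3
Total V = 185*9.2028 = 1702.518 mm^3
PD = 1702.518 / 3113 = 0.547

0.547


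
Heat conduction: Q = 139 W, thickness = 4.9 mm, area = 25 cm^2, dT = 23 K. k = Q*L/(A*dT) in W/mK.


k = 139*4.9/1000/(25/10000*23) = 11.85 W/mK

11.85


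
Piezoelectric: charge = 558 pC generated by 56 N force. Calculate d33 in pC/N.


d33 = 558 / 56 = 10.0 pC/N

10.0


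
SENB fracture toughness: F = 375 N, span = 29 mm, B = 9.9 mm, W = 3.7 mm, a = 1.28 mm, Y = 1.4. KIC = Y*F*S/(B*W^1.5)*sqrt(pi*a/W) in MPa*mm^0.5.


KIC = 1.4*375*29/(9.9*3.7^1.5)*sqrt(pi*1.28/3.7) = 225.27

225.27


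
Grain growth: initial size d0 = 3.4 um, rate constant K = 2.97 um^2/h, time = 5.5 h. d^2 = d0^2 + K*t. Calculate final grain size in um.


d^2 = 3.4^2 + 2.97*5.5 = 27.895
d = sqrt(27.895) = 5.28 um

5.28


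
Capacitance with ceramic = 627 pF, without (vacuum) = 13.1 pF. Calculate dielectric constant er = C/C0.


er = 627 / 13.1 = 47.86

47.86


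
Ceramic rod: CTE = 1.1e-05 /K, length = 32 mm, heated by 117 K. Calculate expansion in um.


dL = 1.1e-05 * 32 * 117 * 1000 = 41.184 um

41.184


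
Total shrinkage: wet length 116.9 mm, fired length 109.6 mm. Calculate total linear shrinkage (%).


TS = (116.9 - 109.6) / 116.9 * 100 = 6.24%

6.24


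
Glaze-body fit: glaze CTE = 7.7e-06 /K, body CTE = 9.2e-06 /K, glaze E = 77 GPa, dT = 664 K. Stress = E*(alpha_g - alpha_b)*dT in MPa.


Stress = 77*1000*(7.7e-06 - 9.2e-06)*664 = -76.7 MPa

-76.7


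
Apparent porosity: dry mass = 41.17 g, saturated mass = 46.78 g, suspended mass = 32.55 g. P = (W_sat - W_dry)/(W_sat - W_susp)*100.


P = (46.78 - 41.17) / (46.78 - 32.55) * 100 = 5.61 / 14.23 * 100 = 39.4%

39.4


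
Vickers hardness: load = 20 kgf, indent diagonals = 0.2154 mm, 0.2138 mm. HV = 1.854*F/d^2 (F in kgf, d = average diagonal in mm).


d_avg = (0.2154+0.2138)/2 = 0.2146 mm
HV = 1.854*20/0.2146^2 = 805

805


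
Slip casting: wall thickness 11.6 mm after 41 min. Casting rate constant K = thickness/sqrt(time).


K = 11.6 / sqrt(41) = 11.6 / 6.4031 = 1.812 mm/min^0.5

1.812


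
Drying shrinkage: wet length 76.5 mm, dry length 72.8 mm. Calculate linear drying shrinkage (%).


DS = (76.5 - 72.8) / 76.5 * 100 = 4.84%

4.84


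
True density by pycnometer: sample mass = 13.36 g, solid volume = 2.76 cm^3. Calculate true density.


TD = 13.36 / 2.76 = 4.841 g/cm^3

4.841


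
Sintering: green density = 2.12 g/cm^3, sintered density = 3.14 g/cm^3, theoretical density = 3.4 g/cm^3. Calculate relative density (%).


Relative = 3.14 / 3.4 * 100 = 92.4%

92.4


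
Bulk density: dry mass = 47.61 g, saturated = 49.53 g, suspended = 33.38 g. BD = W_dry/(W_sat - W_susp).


BD = 47.61 / (49.53 - 33.38) = 47.61 / 16.15 = 2.948 g/cm^3

2.948


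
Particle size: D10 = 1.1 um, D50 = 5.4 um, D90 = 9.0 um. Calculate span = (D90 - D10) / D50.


Span = (9.0 - 1.1) / 5.4 = 7.9 / 5.4 = 1.463

1.463


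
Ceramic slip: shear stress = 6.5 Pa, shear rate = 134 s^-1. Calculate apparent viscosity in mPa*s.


eta = tau/gamma * 1000 = 6.5/134 * 1000 = 48.5 mPa*s

48.5


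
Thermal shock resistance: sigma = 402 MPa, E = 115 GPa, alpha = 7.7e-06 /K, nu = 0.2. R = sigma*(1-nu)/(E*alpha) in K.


R = 402*(1-0.2)/(115*1000*7.7e-06) = 363 K

363


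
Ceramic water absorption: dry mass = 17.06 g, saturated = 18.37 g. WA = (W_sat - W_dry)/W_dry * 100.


WA = (18.37 - 17.06) / 17.06 * 100 = 7.68%

7.68


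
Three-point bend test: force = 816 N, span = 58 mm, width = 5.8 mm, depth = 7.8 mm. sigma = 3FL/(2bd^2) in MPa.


sigma = 3*816*58/(2*5.8*7.8^2) = 201.2 MPa

201.2


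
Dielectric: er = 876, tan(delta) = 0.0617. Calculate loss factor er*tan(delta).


Loss = 876 * 0.0617 = 54.049

54.049


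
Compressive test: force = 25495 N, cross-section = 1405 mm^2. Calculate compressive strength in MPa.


CS = 25495 / 1405 = 18.1 MPa

18.1


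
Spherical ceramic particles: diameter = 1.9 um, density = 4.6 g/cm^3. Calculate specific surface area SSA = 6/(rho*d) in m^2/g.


SSA = 6 / (4.6 * 1.9) = 0.686 m^2/g

0.686


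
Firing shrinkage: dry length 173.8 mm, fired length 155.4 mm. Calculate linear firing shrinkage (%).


FS = (173.8 - 155.4) / 173.8 * 100 = 10.59%

10.59


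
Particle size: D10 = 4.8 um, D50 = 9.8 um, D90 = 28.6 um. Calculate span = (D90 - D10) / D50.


Span = (28.6 - 4.8) / 9.8 = 23.8 / 9.8 = 2.429

2.429


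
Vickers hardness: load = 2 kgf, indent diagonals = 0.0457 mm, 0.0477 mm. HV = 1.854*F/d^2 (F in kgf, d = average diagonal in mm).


d_avg = (0.0457+0.0477)/2 = 0.0467 mm
HV = 1.854*2/0.0467^2 = 1700

1700


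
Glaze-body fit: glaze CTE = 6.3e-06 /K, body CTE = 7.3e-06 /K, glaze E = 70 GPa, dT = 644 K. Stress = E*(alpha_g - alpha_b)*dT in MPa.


Stress = 70*1000*(6.3e-06 - 7.3e-06)*644 = -45.1 MPa

-45.1


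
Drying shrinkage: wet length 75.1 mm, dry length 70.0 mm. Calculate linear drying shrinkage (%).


DS = (75.1 - 70.0) / 75.1 * 100 = 6.79%

6.79


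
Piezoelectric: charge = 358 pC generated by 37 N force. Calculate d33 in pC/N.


d33 = 358 / 37 = 9.7 pC/N

9.7


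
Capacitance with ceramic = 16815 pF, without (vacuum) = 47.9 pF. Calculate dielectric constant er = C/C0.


er = 16815 / 47.9 = 351.04

351.04


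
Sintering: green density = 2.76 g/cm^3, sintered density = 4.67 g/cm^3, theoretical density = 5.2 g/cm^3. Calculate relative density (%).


Relative = 4.67 / 5.2 * 100 = 89.8%

89.8


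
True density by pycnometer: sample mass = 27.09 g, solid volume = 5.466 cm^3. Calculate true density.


TD = 27.09 / 5.466 = 4.956 g/cm^3

4.956


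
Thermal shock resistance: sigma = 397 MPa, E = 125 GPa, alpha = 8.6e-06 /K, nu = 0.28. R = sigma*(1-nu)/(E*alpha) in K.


R = 397*(1-0.28)/(125*1000*8.6e-06) = 266 K

266


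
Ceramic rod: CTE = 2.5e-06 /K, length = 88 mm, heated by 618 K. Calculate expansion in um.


dL = 2.5e-06 * 88 * 618 * 1000 = 135.96 um

135.96


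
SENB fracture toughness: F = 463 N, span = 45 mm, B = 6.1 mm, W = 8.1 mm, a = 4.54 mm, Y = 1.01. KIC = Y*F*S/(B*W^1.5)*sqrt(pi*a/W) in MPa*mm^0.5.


KIC = 1.01*463*45/(6.1*8.1^1.5)*sqrt(pi*4.54/8.1) = 198.57

198.57


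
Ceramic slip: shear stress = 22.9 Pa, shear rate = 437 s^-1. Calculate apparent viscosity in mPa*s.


eta = tau/gamma * 1000 = 22.9/437 * 1000 = 52.4 mPa*s

52.4


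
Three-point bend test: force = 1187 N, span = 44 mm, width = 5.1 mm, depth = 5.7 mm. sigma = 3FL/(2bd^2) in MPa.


sigma = 3*1187*44/(2*5.1*5.7^2) = 472.8 MPa

472.8


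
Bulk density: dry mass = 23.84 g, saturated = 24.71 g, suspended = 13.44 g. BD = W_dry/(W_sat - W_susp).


BD = 23.84 / (24.71 - 13.44) = 23.84 / 11.27 = 2.115 g/cm^3

2.115


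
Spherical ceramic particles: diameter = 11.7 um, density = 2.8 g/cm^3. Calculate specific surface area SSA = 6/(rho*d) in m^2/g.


SSA = 6 / (2.8 * 11.7) = 0.183 m^2/g

0.183


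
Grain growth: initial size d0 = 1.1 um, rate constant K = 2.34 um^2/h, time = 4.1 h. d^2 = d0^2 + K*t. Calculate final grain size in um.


d^2 = 1.1^2 + 2.34*4.1 = 10.804
d = sqrt(10.804) = 3.29 um

3.29


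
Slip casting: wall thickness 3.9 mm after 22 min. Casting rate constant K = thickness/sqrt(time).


K = 3.9 / sqrt(22) = 3.9 / 4.6904 = 0.831 mm/min^0.5

0.831


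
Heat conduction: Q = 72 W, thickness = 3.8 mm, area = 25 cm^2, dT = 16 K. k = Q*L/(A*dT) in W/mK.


k = 72*3.8/1000/(25/10000*16) = 6.84 W/mK

6.84


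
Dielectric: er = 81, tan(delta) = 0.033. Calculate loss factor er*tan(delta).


Loss = 81 * 0.033 = 2.673

2.673


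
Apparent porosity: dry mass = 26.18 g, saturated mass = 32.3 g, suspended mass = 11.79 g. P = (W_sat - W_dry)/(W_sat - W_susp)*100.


P = (32.3 - 26.18) / (32.3 - 11.79) * 100 = 6.12 / 20.51 * 100 = 29.8%

29.8


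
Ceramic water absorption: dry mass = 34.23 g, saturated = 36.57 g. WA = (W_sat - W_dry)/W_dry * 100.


WA = (36.57 - 34.23) / 34.23 * 100 = 6.84%

6.84


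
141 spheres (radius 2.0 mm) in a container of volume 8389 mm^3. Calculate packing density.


V_sphere = 4/3*pi*2.0^3 = 33.5103 mm^3
Total V = 141*33.5103 = 4724.9523 mm^3
PD = 4724.9523 / 8389 = 0.563

0.563


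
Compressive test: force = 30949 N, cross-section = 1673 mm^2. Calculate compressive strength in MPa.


CS = 30949 / 1673 = 18.5 MPa

18.5


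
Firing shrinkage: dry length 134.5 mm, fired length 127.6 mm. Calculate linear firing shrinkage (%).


FS = (134.5 - 127.6) / 134.5 * 100 = 5.13%

5.13


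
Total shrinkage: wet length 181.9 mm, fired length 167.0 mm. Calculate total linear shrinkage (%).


TS = (181.9 - 167.0) / 181.9 * 100 = 8.19%

8.19


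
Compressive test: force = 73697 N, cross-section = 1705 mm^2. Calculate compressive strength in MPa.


CS = 73697 / 1705 = 43.2 MPa

43.2


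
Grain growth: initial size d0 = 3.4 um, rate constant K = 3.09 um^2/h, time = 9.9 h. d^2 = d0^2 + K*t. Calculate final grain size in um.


d^2 = 3.4^2 + 3.09*9.9 = 42.151
d = sqrt(42.151) = 6.49 um

6.49


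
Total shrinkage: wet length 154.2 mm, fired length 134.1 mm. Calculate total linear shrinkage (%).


TS = (154.2 - 134.1) / 154.2 * 100 = 13.04%

13.04


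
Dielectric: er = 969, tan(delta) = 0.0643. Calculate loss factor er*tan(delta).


Loss = 969 * 0.0643 = 62.307

62.307


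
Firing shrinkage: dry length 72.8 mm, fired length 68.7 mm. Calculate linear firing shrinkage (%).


FS = (72.8 - 68.7) / 72.8 * 100 = 5.63%

5.63


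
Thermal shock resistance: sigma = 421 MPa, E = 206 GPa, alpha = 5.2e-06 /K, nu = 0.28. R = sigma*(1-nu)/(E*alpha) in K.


R = 421*(1-0.28)/(206*1000*5.2e-06) = 283 K

283


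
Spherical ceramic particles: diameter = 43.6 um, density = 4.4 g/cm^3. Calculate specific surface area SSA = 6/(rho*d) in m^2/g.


SSA = 6 / (4.4 * 43.6) = 0.031 m^2/g

0.031


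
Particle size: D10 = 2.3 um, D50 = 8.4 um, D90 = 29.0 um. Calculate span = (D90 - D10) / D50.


Span = (29.0 - 2.3) / 8.4 = 26.7 / 8.4 = 3.179

3.179


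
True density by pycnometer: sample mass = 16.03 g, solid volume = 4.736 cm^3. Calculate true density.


TD = 16.03 / 4.736 = 3.385 g/cm^3

3.385


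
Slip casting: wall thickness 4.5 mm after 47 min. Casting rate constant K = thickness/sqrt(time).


K = 4.5 / sqrt(47) = 4.5 / 6.8557 = 0.656 mm/min^0.5

0.656


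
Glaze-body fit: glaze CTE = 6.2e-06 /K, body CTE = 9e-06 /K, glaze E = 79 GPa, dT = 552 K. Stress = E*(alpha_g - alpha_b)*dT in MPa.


Stress = 79*1000*(6.2e-06 - 9e-06)*552 = -122.1 MPa

-122.1


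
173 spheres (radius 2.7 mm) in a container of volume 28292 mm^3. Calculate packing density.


V_sphere = 4/3*pi*2.7^3 = 82.448 mm^3
Total V = 173*82.448 = 14263.504 mm^3
PD = 14263.504 / 28292 = 0.504

0.504


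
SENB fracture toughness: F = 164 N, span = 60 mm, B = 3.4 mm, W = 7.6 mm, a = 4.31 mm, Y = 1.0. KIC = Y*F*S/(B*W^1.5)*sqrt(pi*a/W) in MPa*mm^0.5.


KIC = 1.0*164*60/(3.4*7.6^1.5)*sqrt(pi*4.31/7.6) = 184.38

184.38


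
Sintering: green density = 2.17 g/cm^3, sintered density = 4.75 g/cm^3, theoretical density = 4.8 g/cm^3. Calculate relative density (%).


Relative = 4.75 / 4.8 * 100 = 99.0%

99.0


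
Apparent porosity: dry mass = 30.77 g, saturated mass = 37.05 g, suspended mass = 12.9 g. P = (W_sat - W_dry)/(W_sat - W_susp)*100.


P = (37.05 - 30.77) / (37.05 - 12.9) * 100 = 6.28 / 24.15 * 100 = 26.0%

26.0


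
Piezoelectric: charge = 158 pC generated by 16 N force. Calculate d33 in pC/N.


d33 = 158 / 16 = 9.9 pC/N

9.9


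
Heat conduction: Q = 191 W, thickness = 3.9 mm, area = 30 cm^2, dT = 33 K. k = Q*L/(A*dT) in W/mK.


k = 191*3.9/1000/(30/10000*33) = 7.52 W/mK

7.52


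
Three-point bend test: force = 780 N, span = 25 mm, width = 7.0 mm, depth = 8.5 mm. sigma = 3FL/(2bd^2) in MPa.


sigma = 3*780*25/(2*7.0*8.5^2) = 57.8 MPa

57.8


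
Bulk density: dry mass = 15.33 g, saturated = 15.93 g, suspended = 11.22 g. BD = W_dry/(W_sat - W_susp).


BD = 15.33 / (15.93 - 11.22) = 15.33 / 4.71 = 3.255 g/cm^3

3.255


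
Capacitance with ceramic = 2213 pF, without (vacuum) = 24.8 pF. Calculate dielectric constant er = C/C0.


er = 2213 / 24.8 = 89.23

89.23


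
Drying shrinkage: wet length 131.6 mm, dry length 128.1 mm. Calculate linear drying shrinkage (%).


DS = (131.6 - 128.1) / 131.6 * 100 = 2.66%

2.66


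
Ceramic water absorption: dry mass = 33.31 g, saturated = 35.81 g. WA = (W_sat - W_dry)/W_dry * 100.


WA = (35.81 - 33.31) / 33.31 * 100 = 7.51%

7.51


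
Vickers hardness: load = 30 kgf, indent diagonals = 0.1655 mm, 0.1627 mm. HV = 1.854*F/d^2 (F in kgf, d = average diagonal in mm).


d_avg = (0.1655+0.1627)/2 = 0.1641 mm
HV = 1.854*30/0.1641^2 = 2065

2065


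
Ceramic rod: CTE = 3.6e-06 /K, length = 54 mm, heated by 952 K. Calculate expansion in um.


dL = 3.6e-06 * 54 * 952 * 1000 = 185.069 um

185.069


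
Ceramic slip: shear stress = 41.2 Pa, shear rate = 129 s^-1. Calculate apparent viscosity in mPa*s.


eta = tau/gamma * 1000 = 41.2/129 * 1000 = 319.4 mPa*s

319.4


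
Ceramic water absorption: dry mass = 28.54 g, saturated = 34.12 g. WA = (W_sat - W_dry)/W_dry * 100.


WA = (34.12 - 28.54) / 28.54 * 100 = 19.55%

19.55


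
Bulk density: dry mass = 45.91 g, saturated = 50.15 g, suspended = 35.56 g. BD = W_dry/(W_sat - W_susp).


BD = 45.91 / (50.15 - 35.56) = 45.91 / 14.59 = 3.147 g/cm^3

3.147


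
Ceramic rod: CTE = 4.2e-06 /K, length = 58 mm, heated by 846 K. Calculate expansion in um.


dL = 4.2e-06 * 58 * 846 * 1000 = 206.086 um

206.086


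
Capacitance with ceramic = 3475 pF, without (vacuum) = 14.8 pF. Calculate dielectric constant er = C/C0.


er = 3475 / 14.8 = 234.8

234.8


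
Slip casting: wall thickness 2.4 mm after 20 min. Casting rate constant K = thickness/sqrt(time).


K = 2.4 / sqrt(20) = 2.4 / 4.4721 = 0.537 mm/min^0.5

0.537


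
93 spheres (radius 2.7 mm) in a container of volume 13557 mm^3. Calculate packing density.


V_sphere = 4/3*pi*2.7^3 = 82.448 mm^3
Total V = 93*82.448 = 7667.664 mm^3
PD = 7667.664 / 13557 = 0.566

0.566


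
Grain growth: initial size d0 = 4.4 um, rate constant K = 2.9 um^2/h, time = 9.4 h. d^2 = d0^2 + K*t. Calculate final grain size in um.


d^2 = 4.4^2 + 2.9*9.4 = 46.62
d = sqrt(46.62) = 6.83 um

6.83


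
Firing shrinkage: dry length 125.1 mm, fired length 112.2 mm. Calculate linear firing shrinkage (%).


FS = (125.1 - 112.2) / 125.1 * 100 = 10.31%

10.31


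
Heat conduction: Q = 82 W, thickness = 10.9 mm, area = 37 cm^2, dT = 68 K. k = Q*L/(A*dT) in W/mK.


k = 82*10.9/1000/(37/10000*68) = 3.55 W/mK

3.55


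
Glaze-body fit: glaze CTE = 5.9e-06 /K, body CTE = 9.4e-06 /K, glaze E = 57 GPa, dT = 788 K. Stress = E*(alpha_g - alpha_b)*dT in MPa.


Stress = 57*1000*(5.9e-06 - 9.4e-06)*788 = -157.2 MPa

-157.2


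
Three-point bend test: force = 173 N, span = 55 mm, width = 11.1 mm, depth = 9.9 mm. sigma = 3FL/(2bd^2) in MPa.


sigma = 3*173*55/(2*11.1*9.9^2) = 13.1 MPa

13.1


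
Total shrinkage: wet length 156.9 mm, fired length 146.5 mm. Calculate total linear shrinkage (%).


TS = (156.9 - 146.5) / 156.9 * 100 = 6.63%

6.63


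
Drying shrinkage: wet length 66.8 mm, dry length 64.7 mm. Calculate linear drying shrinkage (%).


DS = (66.8 - 64.7) / 66.8 * 100 = 3.14%

3.14


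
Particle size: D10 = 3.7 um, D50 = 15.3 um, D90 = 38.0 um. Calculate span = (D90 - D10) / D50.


Span = (38.0 - 3.7) / 15.3 = 34.3 / 15.3 = 2.242

2.242


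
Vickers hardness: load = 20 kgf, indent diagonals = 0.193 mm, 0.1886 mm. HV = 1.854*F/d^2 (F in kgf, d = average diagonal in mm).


d_avg = (0.193+0.1886)/2 = 0.1908 mm
HV = 1.854*20/0.1908^2 = 1019

1019


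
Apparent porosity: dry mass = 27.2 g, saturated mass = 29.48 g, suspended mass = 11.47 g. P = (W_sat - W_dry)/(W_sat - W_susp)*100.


P = (29.48 - 27.2) / (29.48 - 11.47) * 100 = 2.28 / 18.01 * 100 = 12.7%

12.7


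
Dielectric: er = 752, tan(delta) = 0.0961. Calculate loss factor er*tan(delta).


Loss = 752 * 0.0961 = 72.267

72.267


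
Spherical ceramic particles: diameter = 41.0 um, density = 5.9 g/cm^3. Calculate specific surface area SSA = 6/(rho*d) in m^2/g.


SSA = 6 / (5.9 * 41.0) = 0.025 m^2/g

0.025


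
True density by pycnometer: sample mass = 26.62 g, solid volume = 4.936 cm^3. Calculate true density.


TD = 26.62 / 4.936 = 5.393 g/cm^3

5.393


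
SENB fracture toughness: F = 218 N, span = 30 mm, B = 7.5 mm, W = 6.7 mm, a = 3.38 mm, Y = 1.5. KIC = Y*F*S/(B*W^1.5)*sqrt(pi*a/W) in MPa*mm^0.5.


KIC = 1.5*218*30/(7.5*6.7^1.5)*sqrt(pi*3.38/6.7) = 94.95

94.95


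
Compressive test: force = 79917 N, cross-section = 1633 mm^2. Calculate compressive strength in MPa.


CS = 79917 / 1633 = 48.9 MPa

48.9


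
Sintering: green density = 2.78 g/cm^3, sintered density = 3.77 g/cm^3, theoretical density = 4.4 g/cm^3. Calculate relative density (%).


Relative = 3.77 / 4.4 * 100 = 85.7%

85.7


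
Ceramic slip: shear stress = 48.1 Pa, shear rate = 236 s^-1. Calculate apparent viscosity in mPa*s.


eta = tau/gamma * 1000 = 48.1/236 * 1000 = 203.8 mPa*s

203.8


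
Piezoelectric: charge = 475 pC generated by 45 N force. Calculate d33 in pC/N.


d33 = 475 / 45 = 10.6 pC/N

10.6


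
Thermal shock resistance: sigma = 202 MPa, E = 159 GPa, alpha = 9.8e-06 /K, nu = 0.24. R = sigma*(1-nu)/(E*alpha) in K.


R = 202*(1-0.24)/(159*1000*9.8e-06) = 99 K

99


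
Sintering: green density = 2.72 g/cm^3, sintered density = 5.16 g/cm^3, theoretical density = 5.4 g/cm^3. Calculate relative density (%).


Relative = 5.16 / 5.4 * 100 = 95.6%

95.6


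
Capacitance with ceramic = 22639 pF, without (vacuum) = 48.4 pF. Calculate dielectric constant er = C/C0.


er = 22639 / 48.4 = 467.75

467.75


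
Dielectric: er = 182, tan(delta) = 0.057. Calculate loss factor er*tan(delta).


Loss = 182 * 0.057 = 10.374

10.374


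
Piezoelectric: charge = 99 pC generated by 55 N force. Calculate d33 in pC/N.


d33 = 99 / 55 = 1.8 pC/N

1.8


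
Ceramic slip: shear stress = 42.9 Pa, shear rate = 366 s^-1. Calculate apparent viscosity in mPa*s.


eta = tau/gamma * 1000 = 42.9/366 * 1000 = 117.2 mPa*s

117.2


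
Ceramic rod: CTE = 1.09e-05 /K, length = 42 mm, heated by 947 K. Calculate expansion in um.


dL = 1.09e-05 * 42 * 947 * 1000 = 433.537 um

433.537


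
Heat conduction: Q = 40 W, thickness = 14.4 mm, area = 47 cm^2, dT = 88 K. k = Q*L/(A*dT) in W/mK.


k = 40*14.4/1000/(47/10000*88) = 1.39 W/mK

1.39


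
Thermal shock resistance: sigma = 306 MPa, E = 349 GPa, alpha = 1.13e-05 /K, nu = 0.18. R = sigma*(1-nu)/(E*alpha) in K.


R = 306*(1-0.18)/(349*1000*1.13e-05) = 64 K

64


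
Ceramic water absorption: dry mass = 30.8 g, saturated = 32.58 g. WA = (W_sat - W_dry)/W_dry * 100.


WA = (32.58 - 30.8) / 30.8 * 100 = 5.78%

5.78


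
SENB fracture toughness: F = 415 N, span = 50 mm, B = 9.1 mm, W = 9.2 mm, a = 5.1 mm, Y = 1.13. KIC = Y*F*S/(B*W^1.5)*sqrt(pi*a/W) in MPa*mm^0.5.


KIC = 1.13*415*50/(9.1*9.2^1.5)*sqrt(pi*5.1/9.2) = 121.85

121.85


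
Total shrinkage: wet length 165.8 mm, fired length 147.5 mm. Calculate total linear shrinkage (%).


TS = (165.8 - 147.5) / 165.8 * 100 = 11.04%

11.04


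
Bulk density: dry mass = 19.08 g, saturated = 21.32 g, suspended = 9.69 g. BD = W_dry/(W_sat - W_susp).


BD = 19.08 / (21.32 - 9.69) = 19.08 / 11.63 = 1.641 g/cm^3

1.641


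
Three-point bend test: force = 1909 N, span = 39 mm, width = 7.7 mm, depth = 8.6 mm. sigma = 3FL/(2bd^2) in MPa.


sigma = 3*1909*39/(2*7.7*8.6^2) = 196.1 MPa

196.1


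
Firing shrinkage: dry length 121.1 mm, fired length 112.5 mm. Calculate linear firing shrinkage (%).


FS = (121.1 - 112.5) / 121.1 * 100 = 7.1%

7.1


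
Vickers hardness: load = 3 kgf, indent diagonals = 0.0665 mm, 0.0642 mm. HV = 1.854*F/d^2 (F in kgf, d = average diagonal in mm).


d_avg = (0.0665+0.0642)/2 = 0.06535 mm
HV = 1.854*3/0.06535^2 = 1302

1302


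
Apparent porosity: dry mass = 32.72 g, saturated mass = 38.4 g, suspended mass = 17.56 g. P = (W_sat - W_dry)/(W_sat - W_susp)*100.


P = (38.4 - 32.72) / (38.4 - 17.56) * 100 = 5.68 / 20.84 * 100 = 27.3%

27.3


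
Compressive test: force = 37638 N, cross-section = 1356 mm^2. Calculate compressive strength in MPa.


CS = 37638 / 1356 = 27.8 MPa

27.8


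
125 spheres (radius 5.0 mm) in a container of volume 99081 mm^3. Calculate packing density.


V_sphere = 4/3*pi*5.0^3 = 523.5988 mm^3
Total V = 125*523.5988 = 65449.85 mm^3
PD = 65449.85 / 99081 = 0.661

0.661


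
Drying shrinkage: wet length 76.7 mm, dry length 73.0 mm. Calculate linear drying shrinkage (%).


DS = (76.7 - 73.0) / 76.7 * 100 = 4.82%

4.82


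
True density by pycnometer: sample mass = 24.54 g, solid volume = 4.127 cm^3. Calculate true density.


TD = 24.54 / 4.127 = 5.946 g/cm^3

5.946


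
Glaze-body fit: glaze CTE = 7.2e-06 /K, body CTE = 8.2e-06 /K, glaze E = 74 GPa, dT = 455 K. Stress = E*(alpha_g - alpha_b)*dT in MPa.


Stress = 74*1000*(7.2e-06 - 8.2e-06)*455 = -33.7 MPa

-33.7


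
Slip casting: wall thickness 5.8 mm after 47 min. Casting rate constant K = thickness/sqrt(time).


K = 5.8 / sqrt(47) = 5.8 / 6.8557 = 0.846 mm/min^0.5

0.846


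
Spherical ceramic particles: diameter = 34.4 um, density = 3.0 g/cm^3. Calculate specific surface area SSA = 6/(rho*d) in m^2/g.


SSA = 6 / (3.0 * 34.4) = 0.058 m^2/g

0.058


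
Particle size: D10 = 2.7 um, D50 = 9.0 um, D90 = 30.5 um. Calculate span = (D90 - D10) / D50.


Span = (30.5 - 2.7) / 9.0 = 27.8 / 9.0 = 3.089

3.089


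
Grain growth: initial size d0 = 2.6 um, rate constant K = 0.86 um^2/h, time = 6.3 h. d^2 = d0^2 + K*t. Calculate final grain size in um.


d^2 = 2.6^2 + 0.86*6.3 = 12.178
d = sqrt(12.178) = 3.49 um

3.49


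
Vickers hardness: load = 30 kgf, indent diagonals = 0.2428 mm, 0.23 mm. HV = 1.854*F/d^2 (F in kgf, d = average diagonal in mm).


d_avg = (0.2428+0.23)/2 = 0.2364 mm
HV = 1.854*30/0.2364^2 = 995

995


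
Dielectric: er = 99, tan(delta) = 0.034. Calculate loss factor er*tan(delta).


Loss = 99 * 0.034 = 3.366

3.366


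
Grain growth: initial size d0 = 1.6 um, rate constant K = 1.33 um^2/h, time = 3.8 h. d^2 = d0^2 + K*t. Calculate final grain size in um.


d^2 = 1.6^2 + 1.33*3.8 = 7.614
d = sqrt(7.614) = 2.76 um

2.76


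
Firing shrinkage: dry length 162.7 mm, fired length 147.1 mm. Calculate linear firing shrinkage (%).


FS = (162.7 - 147.1) / 162.7 * 100 = 9.59%

9.59


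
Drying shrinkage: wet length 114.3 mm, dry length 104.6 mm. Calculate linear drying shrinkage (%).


DS = (114.3 - 104.6) / 114.3 * 100 = 8.49%

8.49


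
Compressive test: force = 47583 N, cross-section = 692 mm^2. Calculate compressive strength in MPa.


CS = 47583 / 692 = 68.8 MPa

68.8


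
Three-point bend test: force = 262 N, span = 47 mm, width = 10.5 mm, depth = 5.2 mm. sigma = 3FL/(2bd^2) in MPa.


sigma = 3*262*47/(2*10.5*5.2^2) = 65.1 MPa

65.1


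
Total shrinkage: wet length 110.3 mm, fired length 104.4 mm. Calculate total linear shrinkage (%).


TS = (110.3 - 104.4) / 110.3 * 100 = 5.35%

5.35


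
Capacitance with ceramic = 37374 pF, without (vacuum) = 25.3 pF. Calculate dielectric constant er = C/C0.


er = 37374 / 25.3 = 1477.23

1477.23


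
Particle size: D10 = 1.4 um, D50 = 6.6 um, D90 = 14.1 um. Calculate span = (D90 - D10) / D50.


Span = (14.1 - 1.4) / 6.6 = 12.7 / 6.6 = 1.924

1.924


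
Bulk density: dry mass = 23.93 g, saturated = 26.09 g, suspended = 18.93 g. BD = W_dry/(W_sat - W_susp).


BD = 23.93 / (26.09 - 18.93) = 23.93 / 7.16 = 3.342 g/cm^3

3.342


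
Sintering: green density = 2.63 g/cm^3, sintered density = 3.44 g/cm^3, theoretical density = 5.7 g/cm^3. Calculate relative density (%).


Relative = 3.44 / 5.7 * 100 = 60.4%

60.4


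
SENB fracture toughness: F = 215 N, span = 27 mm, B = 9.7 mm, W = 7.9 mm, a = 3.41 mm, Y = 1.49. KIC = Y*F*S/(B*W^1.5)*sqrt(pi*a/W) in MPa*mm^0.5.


KIC = 1.49*215*27/(9.7*7.9^1.5)*sqrt(pi*3.41/7.9) = 46.76

46.76


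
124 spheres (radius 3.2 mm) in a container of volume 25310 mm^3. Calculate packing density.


V_sphere = 4/3*pi*3.2^3 = 137.2583 mm^3
Total V = 124*137.2583 = 17020.0292 mm^3
PD = 17020.0292 / 25310 = 0.672

0.672


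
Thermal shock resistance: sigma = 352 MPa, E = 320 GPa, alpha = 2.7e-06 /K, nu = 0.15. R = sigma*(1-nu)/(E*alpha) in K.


R = 352*(1-0.15)/(320*1000*2.7e-06) = 346 K

346


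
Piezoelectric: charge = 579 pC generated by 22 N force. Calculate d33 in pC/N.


d33 = 579 / 22 = 26.3 pC/N

26.3


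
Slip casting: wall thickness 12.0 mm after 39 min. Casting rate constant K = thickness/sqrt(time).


K = 12.0 / sqrt(39) = 12.0 / 6.245 = 1.922 mm/min^0.5

1.922


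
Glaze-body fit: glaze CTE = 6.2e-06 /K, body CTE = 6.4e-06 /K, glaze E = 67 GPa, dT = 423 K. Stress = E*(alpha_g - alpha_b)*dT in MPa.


Stress = 67*1000*(6.2e-06 - 6.4e-06)*423 = -5.7 MPa

-5.7


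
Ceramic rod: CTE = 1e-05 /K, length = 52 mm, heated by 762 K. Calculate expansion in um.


dL = 1e-05 * 52 * 762 * 1000 = 396.24 um

396.24


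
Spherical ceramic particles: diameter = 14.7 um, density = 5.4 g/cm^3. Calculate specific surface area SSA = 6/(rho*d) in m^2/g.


SSA = 6 / (5.4 * 14.7) = 0.076 m^2/g

0.076


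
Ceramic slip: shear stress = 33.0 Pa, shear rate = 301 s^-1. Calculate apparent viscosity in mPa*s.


eta = tau/gamma * 1000 = 33.0/301 * 1000 = 109.6 mPa*s

109.6


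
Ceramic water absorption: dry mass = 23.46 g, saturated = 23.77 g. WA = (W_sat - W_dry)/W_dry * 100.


WA = (23.77 - 23.46) / 23.46 * 100 = 1.32%

1.32


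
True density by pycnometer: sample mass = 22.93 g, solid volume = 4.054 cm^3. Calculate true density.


TD = 22.93 / 4.054 = 5.656 g/cm^3

5.656


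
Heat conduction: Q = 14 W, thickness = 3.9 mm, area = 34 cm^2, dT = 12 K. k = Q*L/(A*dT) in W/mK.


k = 14*3.9/1000/(34/10000*12) = 1.34 W/mK

1.34


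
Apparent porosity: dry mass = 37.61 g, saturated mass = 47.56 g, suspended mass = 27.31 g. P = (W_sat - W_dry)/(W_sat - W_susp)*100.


P = (47.56 - 37.61) / (47.56 - 27.31) * 100 = 9.95 / 20.25 * 100 = 49.1%

49.1


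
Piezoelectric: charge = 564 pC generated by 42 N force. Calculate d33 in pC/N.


d33 = 564 / 42 = 13.4 pC/N

13.4


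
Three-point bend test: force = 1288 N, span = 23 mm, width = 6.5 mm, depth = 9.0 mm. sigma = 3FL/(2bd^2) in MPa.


sigma = 3*1288*23/(2*6.5*9.0^2) = 84.4 MPa

84.4


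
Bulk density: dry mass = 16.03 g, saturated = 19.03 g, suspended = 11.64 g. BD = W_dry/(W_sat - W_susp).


BD = 16.03 / (19.03 - 11.64) = 16.03 / 7.39 = 2.169 g/cm^3

2.169


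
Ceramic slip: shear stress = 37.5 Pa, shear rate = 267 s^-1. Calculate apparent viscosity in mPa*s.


eta = tau/gamma * 1000 = 37.5/267 * 1000 = 140.4 mPa*s

140.4


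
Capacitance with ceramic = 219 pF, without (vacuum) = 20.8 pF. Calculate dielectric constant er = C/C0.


er = 219 / 20.8 = 10.53

10.53


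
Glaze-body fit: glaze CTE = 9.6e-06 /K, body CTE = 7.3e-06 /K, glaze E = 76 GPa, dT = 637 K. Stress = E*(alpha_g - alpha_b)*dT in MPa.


Stress = 76*1000*(9.6e-06 - 7.3e-06)*637 = 111.3 MPa

111.3


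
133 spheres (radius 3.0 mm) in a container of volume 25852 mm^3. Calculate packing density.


V_sphere = 4/3*pi*3.0^3 = 113.0973 mm^3
Total V = 133*113.0973 = 15041.9409 mm^3
PD = 15041.9409 / 25852 = 0.582

0.582


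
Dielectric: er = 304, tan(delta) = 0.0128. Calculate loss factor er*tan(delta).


Loss = 304 * 0.0128 = 3.891

3.891


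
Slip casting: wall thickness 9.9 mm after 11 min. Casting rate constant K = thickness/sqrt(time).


K = 9.9 / sqrt(11) = 9.9 / 3.3166 = 2.985 mm/min^0.5

2.985


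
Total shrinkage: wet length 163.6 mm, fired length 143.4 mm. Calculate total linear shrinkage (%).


TS = (163.6 - 143.4) / 163.6 * 100 = 12.35%

12.35


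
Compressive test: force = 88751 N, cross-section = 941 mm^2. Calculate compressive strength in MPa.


CS = 88751 / 941 = 94.3 MPa

94.3


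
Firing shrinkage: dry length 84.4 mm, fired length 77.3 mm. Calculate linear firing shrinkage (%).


FS = (84.4 - 77.3) / 84.4 * 100 = 8.41%

8.41


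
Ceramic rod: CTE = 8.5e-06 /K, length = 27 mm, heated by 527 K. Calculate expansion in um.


dL = 8.5e-06 * 27 * 527 * 1000 = 120.947 um

120.947


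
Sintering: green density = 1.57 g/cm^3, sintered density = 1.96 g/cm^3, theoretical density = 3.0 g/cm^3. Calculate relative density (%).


Relative = 1.96 / 3.0 * 100 = 65.3%

65.3


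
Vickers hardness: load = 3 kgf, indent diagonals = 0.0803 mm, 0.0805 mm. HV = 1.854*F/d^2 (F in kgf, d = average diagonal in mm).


d_avg = (0.0803+0.0805)/2 = 0.0804 mm
HV = 1.854*3/0.0804^2 = 860

860


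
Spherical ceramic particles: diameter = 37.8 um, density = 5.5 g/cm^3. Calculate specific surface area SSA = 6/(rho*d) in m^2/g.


SSA = 6 / (5.5 * 37.8) = 0.029 m^2/g

0.029


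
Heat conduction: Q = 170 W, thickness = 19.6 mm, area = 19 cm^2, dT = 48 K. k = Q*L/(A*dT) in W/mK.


k = 170*19.6/1000/(19/10000*48) = 36.54 W/mK

36.54


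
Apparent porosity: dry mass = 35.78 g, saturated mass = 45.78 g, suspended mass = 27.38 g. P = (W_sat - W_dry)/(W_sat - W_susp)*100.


P = (45.78 - 35.78) / (45.78 - 27.38) * 100 = 10.0 / 18.4 * 100 = 54.3%

54.3


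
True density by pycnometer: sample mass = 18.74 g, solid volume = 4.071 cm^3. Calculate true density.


TD = 18.74 / 4.071 = 4.603 g/cm^3

4.603


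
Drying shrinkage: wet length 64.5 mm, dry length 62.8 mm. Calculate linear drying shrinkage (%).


DS = (64.5 - 62.8) / 64.5 * 100 = 2.64%

2.64


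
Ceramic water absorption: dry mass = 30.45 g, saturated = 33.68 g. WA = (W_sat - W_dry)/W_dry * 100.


WA = (33.68 - 30.45) / 30.45 * 100 = 10.61%

10.61


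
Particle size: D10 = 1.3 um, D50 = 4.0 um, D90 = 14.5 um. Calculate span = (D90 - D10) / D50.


Span = (14.5 - 1.3) / 4.0 = 13.2 / 4.0 = 3.3

3.3


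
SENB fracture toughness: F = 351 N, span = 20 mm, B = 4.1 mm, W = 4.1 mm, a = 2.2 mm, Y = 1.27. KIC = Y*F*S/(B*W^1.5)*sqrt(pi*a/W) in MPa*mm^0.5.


KIC = 1.27*351*20/(4.1*4.1^1.5)*sqrt(pi*2.2/4.1) = 340.08

340.08


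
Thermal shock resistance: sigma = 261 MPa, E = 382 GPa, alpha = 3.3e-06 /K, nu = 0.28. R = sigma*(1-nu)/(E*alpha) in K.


R = 261*(1-0.28)/(382*1000*3.3e-06) = 149 K

149


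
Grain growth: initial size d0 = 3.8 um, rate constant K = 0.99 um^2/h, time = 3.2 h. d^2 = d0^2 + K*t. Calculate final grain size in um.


d^2 = 3.8^2 + 0.99*3.2 = 17.608
d = sqrt(17.608) = 4.2 um

4.2


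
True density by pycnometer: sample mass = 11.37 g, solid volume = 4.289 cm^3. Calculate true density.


TD = 11.37 / 4.289 = 2.651 g/cm^3

2.651


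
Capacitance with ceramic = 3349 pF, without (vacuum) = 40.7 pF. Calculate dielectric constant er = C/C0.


er = 3349 / 40.7 = 82.29

82.29


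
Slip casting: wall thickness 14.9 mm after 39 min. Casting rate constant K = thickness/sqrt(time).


K = 14.9 / sqrt(39) = 14.9 / 6.245 = 2.386 mm/min^0.5

2.386


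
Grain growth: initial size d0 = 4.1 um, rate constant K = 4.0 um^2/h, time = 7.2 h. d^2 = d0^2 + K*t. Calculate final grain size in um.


d^2 = 4.1^2 + 4.0*7.2 = 45.61
d = sqrt(45.61) = 6.75 um

6.75


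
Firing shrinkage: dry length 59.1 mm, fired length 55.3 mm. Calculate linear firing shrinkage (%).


FS = (59.1 - 55.3) / 59.1 * 100 = 6.43%

6.43


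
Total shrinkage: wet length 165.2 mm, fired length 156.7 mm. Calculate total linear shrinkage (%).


TS = (165.2 - 156.7) / 165.2 * 100 = 5.15%

5.15


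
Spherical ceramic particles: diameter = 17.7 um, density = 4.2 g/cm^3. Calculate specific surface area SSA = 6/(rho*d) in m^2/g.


SSA = 6 / (4.2 * 17.7) = 0.081 m^2/g

0.081


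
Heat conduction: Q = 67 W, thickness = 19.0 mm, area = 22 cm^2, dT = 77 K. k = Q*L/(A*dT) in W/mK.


k = 67*19.0/1000/(22/10000*77) = 7.51 W/mK

7.51


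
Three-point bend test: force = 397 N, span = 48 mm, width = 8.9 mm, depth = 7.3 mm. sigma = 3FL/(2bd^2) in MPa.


sigma = 3*397*48/(2*8.9*7.3^2) = 60.3 MPa

60.3


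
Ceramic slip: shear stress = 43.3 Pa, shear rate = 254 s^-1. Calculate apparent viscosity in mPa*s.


eta = tau/gamma * 1000 = 43.3/254 * 1000 = 170.5 mPa*s

170.5


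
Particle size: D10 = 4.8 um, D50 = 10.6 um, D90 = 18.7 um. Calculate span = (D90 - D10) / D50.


Span = (18.7 - 4.8) / 10.6 = 13.9 / 10.6 = 1.311

1.311


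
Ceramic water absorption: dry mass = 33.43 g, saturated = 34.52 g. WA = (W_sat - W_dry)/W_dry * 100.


WA = (34.52 - 33.43) / 33.43 * 100 = 3.26%

3.26


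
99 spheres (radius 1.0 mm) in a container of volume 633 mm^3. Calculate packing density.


V_sphere = 4/3*pi*1.0^3 = 4.1888 mm^3
Total V = 99*4.1888 = 414.6912 mm^3
PD = 414.6912 / 633 = 0.655

0.655


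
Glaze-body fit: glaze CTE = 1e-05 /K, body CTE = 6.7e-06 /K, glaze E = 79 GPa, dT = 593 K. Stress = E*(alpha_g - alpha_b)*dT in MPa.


Stress = 79*1000*(1e-05 - 6.7e-06)*593 = 154.6 MPa

154.6


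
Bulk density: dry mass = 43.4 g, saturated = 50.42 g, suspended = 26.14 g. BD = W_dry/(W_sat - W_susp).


BD = 43.4 / (50.42 - 26.14) = 43.4 / 24.28 = 1.787 g/cm^3

1.787


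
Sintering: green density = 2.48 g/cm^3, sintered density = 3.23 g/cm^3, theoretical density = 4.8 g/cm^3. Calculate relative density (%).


Relative = 3.23 / 4.8 * 100 = 67.3%

67.3


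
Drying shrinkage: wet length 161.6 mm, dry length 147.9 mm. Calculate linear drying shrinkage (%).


DS = (161.6 - 147.9) / 161.6 * 100 = 8.48%

8.48


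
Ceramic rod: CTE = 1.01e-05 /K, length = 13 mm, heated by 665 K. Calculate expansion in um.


dL = 1.01e-05 * 13 * 665 * 1000 = 87.315 um

87.315


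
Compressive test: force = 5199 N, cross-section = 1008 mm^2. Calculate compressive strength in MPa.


CS = 5199 / 1008 = 5.2 MPa

5.2


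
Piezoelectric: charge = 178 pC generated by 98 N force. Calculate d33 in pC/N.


d33 = 178 / 98 = 1.8 pC/N

1.8


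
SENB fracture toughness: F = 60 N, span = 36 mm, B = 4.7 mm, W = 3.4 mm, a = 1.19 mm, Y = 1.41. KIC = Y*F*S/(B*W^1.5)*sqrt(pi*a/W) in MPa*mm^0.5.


KIC = 1.41*60*36/(4.7*3.4^1.5)*sqrt(pi*1.19/3.4) = 108.38

108.38


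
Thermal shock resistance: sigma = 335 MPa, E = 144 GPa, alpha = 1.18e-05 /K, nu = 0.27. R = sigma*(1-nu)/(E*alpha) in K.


R = 335*(1-0.27)/(144*1000*1.18e-05) = 144 K

144


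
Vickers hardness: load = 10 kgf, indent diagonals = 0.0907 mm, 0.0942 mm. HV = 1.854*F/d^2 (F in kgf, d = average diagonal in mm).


d_avg = (0.0907+0.0942)/2 = 0.09245 mm
HV = 1.854*10/0.09245^2 = 2169

2169
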